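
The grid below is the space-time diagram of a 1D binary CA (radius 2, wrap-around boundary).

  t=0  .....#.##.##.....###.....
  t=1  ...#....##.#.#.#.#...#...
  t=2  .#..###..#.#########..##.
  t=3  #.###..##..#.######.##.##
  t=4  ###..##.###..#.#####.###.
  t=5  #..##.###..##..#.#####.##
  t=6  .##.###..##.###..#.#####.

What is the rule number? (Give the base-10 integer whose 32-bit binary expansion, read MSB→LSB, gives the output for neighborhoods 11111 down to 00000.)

3938400130

  ##### -> #   bit 31 = 1  t=2,i=13
  ####. -> #   bit 30 = 1  t=2,i=18
  ###.# -> #   bit 29 = 1  t=3,i=0
  ###.. -> .   bit 28 = 0  t=0,i=19
  ##.## -> #   bit 27 = 1  t=0,i=9
  ##.#. -> .   bit 26 = 0  t=1,i=10
  ##..# -> #   bit 25 = 1  t=2,i=7
  ##... -> .   bit 24 = 0  t=0,i=12
  #.### -> #   bit 23 = 1  t=2,i=11
  #.##. -> .   bit 22 = 0  t=0,i=7
  #.#.# -> #   bit 21 = 1  t=1,i=11
  #.#.. -> #   bit 20 = 1  t=1,i=17
  #..## -> #   bit 19 = 1  t=2,i=3
  #..#. -> #   bit 18 = 1  t=2,i=0
  #...# -> #   bit 17 = 1  t=1,i=19
  #.... -> #   bit 16 = 1  t=0,i=13
  .#### -> .   bit 15 = 0  t=2,i=12
  .###. -> .   bit 14 = 0  t=0,i=18
  .##.# -> #   bit 13 = 1  t=0,i=8
  .##.. -> #   bit 12 = 1  t=0,i=11
  .#.## -> .   bit 11 = 0  t=0,i=6
  .#.#. -> #   bit 10 = 1  t=1,i=12
  .#..# -> #   bit 9 = 1  t=2,i=2
  .#... -> #   bit 8 = 1  t=1,i=4
  ..### -> #   bit 7 = 1  t=0,i=17
  ..##. -> .   bit 6 = 0  t=1,i=8
  ..#.# -> .   bit 5 = 0  t=0,i=5
  ..#.. -> .   bit 4 = 0  t=1,i=3
  ...## -> .   bit 3 = 0  t=0,i=16
  ...#. -> .   bit 2 = 0  t=0,i=4
  ....# -> #   bit 1 = 1  t=0,i=3
  ..... -> .   bit 0 = 0  t=0,i=0
  bits 11101010101111110011011110000010 = 3938400130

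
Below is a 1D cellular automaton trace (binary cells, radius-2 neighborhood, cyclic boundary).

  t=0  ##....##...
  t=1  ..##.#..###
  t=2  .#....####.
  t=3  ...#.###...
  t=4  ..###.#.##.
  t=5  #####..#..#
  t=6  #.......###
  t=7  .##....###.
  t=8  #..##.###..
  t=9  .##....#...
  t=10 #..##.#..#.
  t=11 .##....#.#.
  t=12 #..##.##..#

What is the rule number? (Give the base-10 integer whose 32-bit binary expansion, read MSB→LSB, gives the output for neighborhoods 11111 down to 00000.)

  ##### -> .   bit 31 = 0  t=5,i=1
  ####. -> .   bit 30 = 0  t=2,i=8
  ###.# -> #   bit 29 = 1  t=4,i=4
  ###.. -> .   bit 28 = 0  t=1,i=10
  ##.## -> .   bit 27 = 0  t=8,i=5
  ##.#. -> .   bit 26 = 0  t=1,i=4
  ##..# -> .   bit 25 = 0  t=1,i=0
  ##... -> #   bit 24 = 1  t=0,i=2
  #.### -> .   bit 23 = 0  t=3,i=5
  #.##. -> .   bit 22 = 0  t=4,i=8
  #.#.# -> .   bit 21 = 0  t=4,i=6
  #.#.. -> .   bit 20 = 0  t=1,i=5
  #..## -> #   bit 19 = 1  t=1,i=1
  #..#. -> .   bit 18 = 0  t=2,i=0
  #...# -> #   bit 17 = 1  t=0,i=9
  #.... -> #   bit 16 = 1  t=0,i=3
  .#### -> #   bit 15 = 1  t=2,i=7
  .###. -> #   bit 14 = 1  t=1,i=9
  .##.# -> .   bit 13 = 0  t=1,i=3
  .##.. -> .   bit 12 = 0  t=0,i=1
  .#.## -> #   bit 11 = 1  t=3,i=4
  .#.#. -> .   bit 10 = 0  t=10,i=10
  .#..# -> #   bit 9 = 1  t=1,i=6
  .#... -> .   bit 8 = 0  t=2,i=2
  ..### -> #   bit 7 = 1  t=1,i=8
  ..##. -> .   bit 6 = 0  t=0,i=0
  ..#.# -> #   bit 5 = 1  t=3,i=3
  ..#.. -> .   bit 4 = 0  t=2,i=1
  ...## -> #   bit 3 = 1  t=0,i=5
  ...#. -> #   bit 2 = 1  t=3,i=2
  ....# -> .   bit 1 = 0  t=0,i=4
  ..... -> .   bit 0 = 0  t=3,i=0
  bits 00100001000010111100101010101100 = 554420908

554420908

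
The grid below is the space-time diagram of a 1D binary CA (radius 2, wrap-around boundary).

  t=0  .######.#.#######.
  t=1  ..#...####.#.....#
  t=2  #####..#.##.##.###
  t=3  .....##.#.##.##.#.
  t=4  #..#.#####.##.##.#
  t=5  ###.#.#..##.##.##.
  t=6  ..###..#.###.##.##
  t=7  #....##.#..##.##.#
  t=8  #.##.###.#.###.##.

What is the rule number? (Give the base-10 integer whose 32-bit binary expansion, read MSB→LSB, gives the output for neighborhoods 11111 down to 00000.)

774355798

  ##### -> .   bit 31 = 0  t=0,i=3
  ####. -> .   bit 30 = 0  t=0,i=5
  ###.# -> #   bit 29 = 1  t=0,i=6
  ###.. -> .   bit 28 = 0  t=0,i=16
  ##.## -> #   bit 27 = 1  t=2,i=11
  ##.#. -> #   bit 26 = 1  t=0,i=7
  ##..# -> #   bit 25 = 1  t=0,i=17
  ##... -> .   bit 24 = 0  t=7,i=1
  #.### -> .   bit 23 = 0  t=0,i=10
  #.##. -> .   bit 22 = 0  t=2,i=9
  #.#.# -> #   bit 21 = 1  t=0,i=8
  #.#.. -> .   bit 20 = 0  t=1,i=11
  #..## -> .   bit 19 = 0  t=0,i=0
  #..#. -> #   bit 18 = 1  t=1,i=1
  #...# -> #   bit 17 = 1  t=1,i=4
  #.... -> #   bit 16 = 1  t=1,i=13
  .#### -> #   bit 15 = 1  t=0,i=2
  .###. -> .   bit 14 = 0  t=5,i=1
  .##.# -> #   bit 13 = 1  t=2,i=10
  .##.. -> #   bit 12 = 1  t=4,i=0
  .#.## -> #   bit 11 = 1  t=0,i=9
  .#.#. -> .   bit 10 = 0  t=5,i=5
  .#..# -> #   bit 9 = 1  t=1,i=0
  .#... -> #   bit 8 = 1  t=1,i=3
  ..### -> .   bit 7 = 0  t=0,i=1
  ..##. -> #   bit 6 = 1  t=3,i=5
  ..#.# -> .   bit 5 = 0  t=2,i=7
  ..#.. -> #   bit 4 = 1  t=1,i=2
  ...## -> .   bit 3 = 0  t=1,i=5
  ...#. -> #   bit 2 = 1  t=1,i=16
  ....# -> #   bit 1 = 1  t=1,i=15
  ..... -> .   bit 0 = 0  t=1,i=14
  bits 00101110001001111011101101010110 = 774355798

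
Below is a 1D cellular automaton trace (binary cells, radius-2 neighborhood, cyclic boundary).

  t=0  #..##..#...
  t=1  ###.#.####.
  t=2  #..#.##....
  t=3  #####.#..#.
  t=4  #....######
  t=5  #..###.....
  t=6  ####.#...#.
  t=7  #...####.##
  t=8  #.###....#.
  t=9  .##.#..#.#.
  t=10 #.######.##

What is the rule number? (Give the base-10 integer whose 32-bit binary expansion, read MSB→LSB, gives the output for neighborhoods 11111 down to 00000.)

  ##### -> .   bit 31 = 0  t=3,i=2
  ####. -> .   bit 30 = 0  t=1,i=8
  ###.# -> .   bit 29 = 0  t=1,i=2
  ###.. -> #   bit 28 = 1  t=4,i=0
  ##.## -> .   bit 27 = 0  t=1,i=10
  ##.#. -> #   bit 26 = 1  t=1,i=3
  ##..# -> .   bit 25 = 0  t=0,i=5
  ##... -> .   bit 24 = 0  t=2,i=7
  #.### -> #   bit 23 = 1  t=1,i=0
  #.##. -> .   bit 22 = 0  t=2,i=5
  #.#.# -> .   bit 21 = 0  t=1,i=4
  #.#.. -> #   bit 20 = 1  t=3,i=6
  #..## -> #   bit 19 = 1  t=0,i=2
  #..#. -> #   bit 18 = 1  t=0,i=6
  #...# -> #   bit 17 = 1  t=0,i=9
  #.... -> .   bit 16 = 0  t=2,i=8
  .#### -> .   bit 15 = 0  t=1,i=7
  .###. -> .   bit 14 = 0  t=1,i=1
  .##.# -> #   bit 13 = 1  t=9,i=2
  .##.. -> #   bit 12 = 1  t=0,i=4
  .#.## -> #   bit 11 = 1  t=1,i=5
  .#.#. -> .   bit 10 = 0  t=8,i=10
  .#..# -> #   bit 9 = 1  t=0,i=1
  .#... -> #   bit 8 = 1  t=0,i=8
  ..### -> #   bit 7 = 1  t=4,i=5
  ..##. -> .   bit 6 = 0  t=0,i=3
  ..#.# -> #   bit 5 = 1  t=2,i=3
  ..#.. -> #   bit 4 = 1  t=0,i=0
  ...## -> #   bit 3 = 1  t=4,i=4
  ...#. -> .   bit 2 = 0  t=0,i=10
  ....# -> #   bit 1 = 1  t=2,i=9
  ..... -> .   bit 0 = 0  t=5,i=8
  bits 00010100100111100011101110111010 = 345914298

345914298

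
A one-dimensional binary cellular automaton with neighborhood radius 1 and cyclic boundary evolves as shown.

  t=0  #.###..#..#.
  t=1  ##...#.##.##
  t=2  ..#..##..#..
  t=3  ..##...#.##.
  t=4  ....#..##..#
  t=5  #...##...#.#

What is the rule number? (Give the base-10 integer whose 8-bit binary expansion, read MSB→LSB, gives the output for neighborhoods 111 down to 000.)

  ### -> .   bit 7 = 0  t=0,i=3
  ##. -> .   bit 6 = 0  t=0,i=4
  #.# -> #   bit 5 = 1  t=0,i=1
  #.. -> #   bit 4 = 1  t=0,i=5
  .## -> .   bit 3 = 0  t=0,i=2
  .#. -> #   bit 2 = 1  t=0,i=0
  ..# -> .   bit 1 = 0  t=0,i=6
  ... -> .   bit 0 = 0  t=1,i=3
  bits 00110100 = 52

52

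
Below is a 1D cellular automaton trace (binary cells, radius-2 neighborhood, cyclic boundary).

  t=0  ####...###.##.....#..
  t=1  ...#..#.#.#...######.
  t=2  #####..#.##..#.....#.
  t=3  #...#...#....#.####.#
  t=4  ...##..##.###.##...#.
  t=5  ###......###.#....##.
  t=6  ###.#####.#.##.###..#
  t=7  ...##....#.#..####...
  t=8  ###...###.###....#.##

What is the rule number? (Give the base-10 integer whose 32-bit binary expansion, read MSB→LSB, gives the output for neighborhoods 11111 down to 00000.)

479284767

  nb #####: next=.  (t=1,i=16, bit31=0)
  nb ####.: next=.  (t=0,i=2, bit30=0)
  nb ###.#: next=.  (t=0,i=9, bit29=0)
  nb ###..: next=#  (t=0,i=3, bit28=1)
  nb ##.##: next=#  (t=0,i=10, bit27=1)
  nb ##.#.: next=#  (t=5,i=12, bit26=1)
  nb ##..#: next=.  (t=2,i=5, bit25=0)
  nb ##...: next=.  (t=0,i=4, bit24=0)
  nb #.###: next=#  (t=2,i=0, bit23=1)
  nb #.##.: next=.  (t=0,i=11, bit22=0)
  nb #.#.#: next=.  (t=1,i=8, bit21=0)
  nb #.#..: next=#  (t=1,i=10, bit20=1)
  nb #..##: next=.  (t=0,i=20, bit19=0)
  nb #..#.: next=.  (t=1,i=5, bit18=0)
  nb #...#: next=.  (t=0,i=5, bit17=0)
  nb #....: next=#  (t=0,i=14, bit16=1)
  nb .####: next=.  (t=0,i=1, bit15=0)
  nb .###.: next=#  (t=0,i=8, bit14=1)
  nb .##.#: next=.  (t=4,i=8, bit13=0)
  nb .##..: next=.  (t=0,i=12, bit12=0)
  nb .#.##: next=#  (t=2,i=8, bit11=1)
  nb .#.#.: next=#  (t=1,i=7, bit10=1)
  nb .#..#: next=#  (t=0,i=19, bit9=1)
  nb .#...: next=.  (t=1,i=11, bit8=0)
  nb ..###: next=.  (t=0,i=0, bit7=0)
  nb ..##.: next=.  (t=4,i=3, bit6=0)
  nb ..#.#: next=.  (t=1,i=6, bit5=0)
  nb ..#..: next=#  (t=0,i=18, bit4=1)
  nb ...##: next=#  (t=0,i=6, bit3=1)
  nb ...#.: next=#  (t=0,i=17, bit2=1)
  nb ....#: next=#  (t=0,i=16, bit1=1)
  nb .....: next=#  (t=0,i=15, bit0=1)
  bits 00011100100100010100111000011111 = 479284767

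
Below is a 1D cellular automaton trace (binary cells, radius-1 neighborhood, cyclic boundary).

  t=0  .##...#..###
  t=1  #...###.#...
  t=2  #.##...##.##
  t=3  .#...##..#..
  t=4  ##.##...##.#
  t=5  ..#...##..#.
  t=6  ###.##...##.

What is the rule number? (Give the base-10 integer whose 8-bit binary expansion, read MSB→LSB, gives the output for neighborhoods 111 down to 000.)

39

  ###|.  b7=0 t=0,i=10
  ##.|.  b6=0 t=0,i=2
  #.#|#  b5=1 t=0,i=0
  #..|.  b4=0 t=0,i=3
  .##|.  b3=0 t=0,i=1
  .#.|#  b2=1 t=0,i=6
  ..#|#  b1=1 t=0,i=5
  ...|#  b0=1 t=0,i=4
  bits 00100111 = 39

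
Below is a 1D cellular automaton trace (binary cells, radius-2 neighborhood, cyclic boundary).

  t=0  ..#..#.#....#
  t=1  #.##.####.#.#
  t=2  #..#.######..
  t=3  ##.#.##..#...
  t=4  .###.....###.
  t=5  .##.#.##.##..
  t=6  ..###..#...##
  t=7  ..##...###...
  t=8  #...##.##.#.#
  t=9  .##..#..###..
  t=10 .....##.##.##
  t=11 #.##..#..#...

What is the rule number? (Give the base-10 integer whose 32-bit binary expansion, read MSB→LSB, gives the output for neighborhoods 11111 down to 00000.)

1706223539

  nb #####: next=.  (t=2,i=7, bit31=0)
  nb ####.: next=#  (t=1,i=7, bit30=1)
  nb ###.#: next=#  (t=1,i=8, bit29=1)
  nb ###..: next=.  (t=2,i=10, bit28=0)
  nb ##.##: next=.  (t=1,i=1, bit27=0)
  nb ##.#.: next=#  (t=1,i=9, bit26=1)
  nb ##..#: next=.  (t=2,i=11, bit25=0)
  nb ##...: next=#  (t=4,i=4, bit24=1)
  nb #.###: next=#  (t=1,i=5, bit23=1)
  nb #.##.: next=.  (t=1,i=2, bit22=0)
  nb #.#.#: next=#  (t=1,i=10, bit21=1)
  nb #.#..: next=#  (t=0,i=7, bit20=1)
  nb #..##: next=.  (t=4,i=0, bit19=0)
  nb #..#.: next=.  (t=0,i=1, bit18=0)
  nb #...#: next=#  (t=3,i=11, bit17=1)
  nb #....: next=.  (t=0,i=9, bit16=0)
  nb .####: next=#  (t=1,i=6, bit15=1)
  nb .###.: next=#  (t=4,i=2, bit14=1)
  nb .##.#: next=#  (t=1,i=0, bit13=1)
  nb .##..: next=.  (t=3,i=6, bit12=0)
  nb .#.##: next=.  (t=1,i=11, bit11=0)
  nb .#.#.: next=#  (t=0,i=6, bit10=1)
  nb .#..#: next=#  (t=0,i=0, bit9=1)
  nb .#...: next=#  (t=0,i=8, bit8=1)
  nb ..###: next=#  (t=4,i=1, bit7=1)
  nb ..##.: next=.  (t=3,i=0, bit6=0)
  nb ..#.#: next=#  (t=0,i=5, bit5=1)
  nb ..#..: next=#  (t=0,i=2, bit4=1)
  nb ...##: next=.  (t=3,i=12, bit3=0)
  nb ...#.: next=.  (t=0,i=11, bit2=0)
  nb ....#: next=#  (t=0,i=10, bit1=1)
  nb .....: next=#  (t=4,i=6, bit0=1)
  bits 01100101101100101110011110110011 = 1706223539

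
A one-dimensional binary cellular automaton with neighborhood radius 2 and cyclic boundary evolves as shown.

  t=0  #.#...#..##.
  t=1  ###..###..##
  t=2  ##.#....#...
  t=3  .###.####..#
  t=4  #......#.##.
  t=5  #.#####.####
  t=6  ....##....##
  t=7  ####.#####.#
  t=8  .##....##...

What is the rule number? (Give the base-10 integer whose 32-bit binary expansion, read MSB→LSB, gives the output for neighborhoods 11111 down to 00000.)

3346349599

  ##### -> #   bit 31 = 1  t=1,i=0
  ####. -> #   bit 30 = 1  t=1,i=1
  ###.# -> .   bit 29 = 0  t=3,i=3
  ###.. -> .   bit 28 = 0  t=1,i=2
  ##.## -> .   bit 27 = 0  t=3,i=4
  ##.#. -> #   bit 26 = 1  t=0,i=11
  ##..# -> #   bit 25 = 1  t=1,i=3
  ##... -> #   bit 24 = 1  t=6,i=0
  #.### -> .   bit 23 = 0  t=3,i=1
  #.##. -> #   bit 22 = 1  t=4,i=9
  #.#.# -> #   bit 21 = 1  t=0,i=0
  #.#.. -> #   bit 20 = 1  t=0,i=2
  #..## -> .   bit 19 = 0  t=0,i=8
  #..#. -> #   bit 18 = 1  t=3,i=10
  #...# -> .   bit 17 = 0  t=0,i=4
  #.... -> #   bit 16 = 1  t=2,i=5
  .#### -> .   bit 15 = 0  t=1,i=11
  .###. -> .   bit 14 = 0  t=1,i=6
  .##.# -> #   bit 13 = 1  t=0,i=10
  .##.. -> #   bit 12 = 1  t=6,i=5
  .#.## -> #   bit 11 = 1  t=3,i=0
  .#.#. -> #   bit 10 = 1  t=0,i=1
  .#..# -> #   bit 9 = 1  t=0,i=7
  .#... -> .   bit 8 = 0  t=0,i=3
  ..### -> .   bit 7 = 0  t=1,i=5
  ..##. -> .   bit 6 = 0  t=0,i=9
  ..#.# -> .   bit 5 = 0  t=3,i=11
  ..#.. -> #   bit 4 = 1  t=0,i=6
  ...## -> #   bit 3 = 1  t=2,i=11
  ...#. -> #   bit 2 = 1  t=0,i=5
  ....# -> #   bit 1 = 1  t=2,i=6
  ..... -> #   bit 0 = 1  t=4,i=3
  bits 11000111011101010011111000011111 = 3346349599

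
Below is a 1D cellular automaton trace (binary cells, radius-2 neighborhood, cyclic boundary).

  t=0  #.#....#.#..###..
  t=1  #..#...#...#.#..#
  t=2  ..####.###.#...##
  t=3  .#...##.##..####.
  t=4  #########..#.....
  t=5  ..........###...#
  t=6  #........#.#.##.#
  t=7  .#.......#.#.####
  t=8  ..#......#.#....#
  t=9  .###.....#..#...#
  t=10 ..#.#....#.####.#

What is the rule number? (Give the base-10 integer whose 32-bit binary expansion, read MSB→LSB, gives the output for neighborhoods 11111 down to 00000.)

  ##### -> .   bit 31 = 0  t=4,i=2
  ####. -> .   bit 30 = 0  t=2,i=4
  ###.# -> #   bit 29 = 1  t=2,i=5
  ###.. -> .   bit 28 = 0  t=0,i=14
  ##.## -> #   bit 27 = 1  t=2,i=6
  ##.#. -> .   bit 26 = 0  t=2,i=10
  ##..# -> .   bit 25 = 0  t=0,i=15
  ##... -> #   bit 24 = 1  t=5,i=13
  #.### -> .   bit 23 = 0  t=2,i=7
  #.##. -> #   bit 22 = 1  t=3,i=8
  #.#.# -> #   bit 21 = 1  t=6,i=11
  #.#.. -> .   bit 20 = 0  t=0,i=2
  #..## -> #   bit 19 = 1  t=0,i=11
  #..#. -> #   bit 18 = 1  t=0,i=16
  #...# -> #   bit 17 = 1  t=1,i=5
  #.... -> .   bit 16 = 0  t=0,i=4
  .#### -> .   bit 15 = 0  t=2,i=3
  .###. -> #   bit 14 = 1  t=0,i=13
  .##.# -> #   bit 13 = 1  t=3,i=6
  .##.. -> .   bit 12 = 0  t=1,i=0
  .#.## -> .   bit 11 = 0  t=6,i=12
  .#.#. -> .   bit 10 = 0  t=0,i=1
  .#..# -> .   bit 9 = 0  t=0,i=10
  .#... -> #   bit 8 = 1  t=0,i=3
  ..### -> .   bit 7 = 0  t=0,i=12
  ..##. -> #   bit 6 = 1  t=1,i=16
  ..#.# -> #   bit 5 = 1  t=0,i=0
  ..#.. -> #   bit 4 = 1  t=1,i=3
  ...## -> #   bit 3 = 1  t=2,i=14
  ...#. -> .   bit 2 = 0  t=0,i=6
  ....# -> .   bit 1 = 0  t=0,i=5
  ..... -> .   bit 0 = 0  t=4,i=14
  bits 00101001011011100110000101111000 = 695099768

695099768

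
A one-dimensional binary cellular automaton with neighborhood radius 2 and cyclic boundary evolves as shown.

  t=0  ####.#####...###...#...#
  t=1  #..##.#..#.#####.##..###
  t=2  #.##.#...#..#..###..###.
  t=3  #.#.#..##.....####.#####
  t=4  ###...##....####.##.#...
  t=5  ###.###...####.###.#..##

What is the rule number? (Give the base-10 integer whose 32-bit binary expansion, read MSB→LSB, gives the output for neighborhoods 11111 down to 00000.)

1013629166

  #####|.  b31=0 t=0,i=1
  ####.|.  b30=0 t=0,i=2
  ###.#|#  b29=1 t=0,i=3
  ###..|#  b28=1 t=0,i=9
  ##.##|#  b27=1 t=0,i=4
  ##.#.|#  b26=1 t=1,i=5
  ##..#|.  b25=0 t=1,i=1
  ##...|.  b24=0 t=0,i=10
  #.###|.  b23=0 t=0,i=5
  #.##.|#  b22=1 t=1,i=17
  #.#.#|#  b21=1 t=2,i=0
  #.#..|.  b20=0 t=1,i=6
  #..##|#  b19=1 t=1,i=2
  #..#.|.  b18=0 t=1,i=8
  #...#|#  b17=1 t=0,i=11
  #....|.  b16=0 t=3,i=10
  .####|#  b15=1 t=0,i=0
  .###.|#  b14=1 t=0,i=14
  .##.#|.  b13=0 t=1,i=4
  .##..|.  b12=0 t=1,i=18
  .#.##|.  b11=0 t=1,i=10
  .#.#.|.  b10=0 t=3,i=3
  .#..#|.  b9=0 t=1,i=7
  .#...|.  b8=0 t=0,i=20
  ..###|#  b7=1 t=0,i=13
  ..##.|#  b6=1 t=1,i=3
  ..#.#|#  b5=1 t=1,i=9
  ..#..|.  b4=0 t=0,i=19
  ...##|#  b3=1 t=0,i=12
  ...#.|#  b2=1 t=0,i=18
  ....#|#  b1=1 t=3,i=12
  .....|.  b0=0 t=3,i=11
  bits 00111100011010101100000011101110 = 1013629166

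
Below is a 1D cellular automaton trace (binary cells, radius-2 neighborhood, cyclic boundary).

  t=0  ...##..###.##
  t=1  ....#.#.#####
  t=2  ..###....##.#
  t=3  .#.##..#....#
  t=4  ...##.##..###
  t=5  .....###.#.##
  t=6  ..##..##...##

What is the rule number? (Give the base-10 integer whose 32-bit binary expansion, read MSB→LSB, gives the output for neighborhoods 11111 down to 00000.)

  #####|#  b31=1 t=1,i=10
  ####.|.  b30=0 t=1,i=11
  ###.#|#  b29=1 t=0,i=9
  ###..|#  b28=1 t=1,i=12
  ##.##|#  b27=1 t=0,i=10
  ##.#.|.  b26=0 t=2,i=11
  ##..#|.  b25=0 t=0,i=5
  ##...|.  b24=0 t=0,i=0
  #.###|.  b23=0 t=1,i=8
  #.##.|#  b22=1 t=0,i=11
  #.#.#|.  b21=0 t=1,i=6
  #.#..|#  b20=1 t=2,i=12
  #..##|#  b19=1 t=0,i=6
  #..#.|#  b18=1 t=3,i=6
  #...#|.  b17=0 t=0,i=1
  #....|.  b16=0 t=1,i=1
  .####|#  b15=1 t=1,i=9
  .###.|#  b14=1 t=0,i=8
  .##.#|.  b13=0 t=2,i=10
  .##..|#  b12=1 t=0,i=4
  .#.##|.  b11=0 t=1,i=7
  .#.#.|.  b10=0 t=1,i=5
  .#..#|.  b9=0 t=2,i=0
  .#...|.  b8=0 t=3,i=8
  ..###|.  b7=0 t=0,i=7
  ..##.|.  b6=0 t=0,i=3
  ..#.#|#  b5=1 t=1,i=4
  ..#..|#  b4=1 t=3,i=7
  ...##|.  b3=0 t=0,i=2
  ...#.|#  b2=1 t=1,i=3
  ....#|#  b1=1 t=1,i=2
  .....|#  b0=1 t=5,i=2
  bits 10111000010111001101000000110111 = 3093090359

3093090359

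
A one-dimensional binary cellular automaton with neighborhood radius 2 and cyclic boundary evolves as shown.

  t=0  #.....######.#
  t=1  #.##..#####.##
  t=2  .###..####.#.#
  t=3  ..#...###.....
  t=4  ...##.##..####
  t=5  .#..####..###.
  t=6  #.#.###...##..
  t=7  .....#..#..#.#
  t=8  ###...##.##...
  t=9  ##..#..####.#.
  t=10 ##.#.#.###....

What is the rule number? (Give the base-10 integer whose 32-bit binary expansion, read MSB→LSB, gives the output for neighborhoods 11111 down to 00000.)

3360158593

  [31] ##### => #  t=0,i=8
  [30] ####. => #  t=0,i=10
  [29] ###.# => .  t=0,i=11
  [28] ###.. => .  t=2,i=3
  [27] ##.## => #  t=0,i=12
  [26] ##.#. => .  t=2,i=10
  [25] ##..# => .  t=1,i=4
  [24] ##... => .  t=0,i=1
  [23] #.### => .  t=1,i=12
  [22] #.##. => #  t=0,i=13
  [21] #.#.# => .  t=2,i=11
  [20] #.#.. => .  t=7,i=13
  [19] #..## => .  t=1,i=5
  [18] #..#. => #  t=5,i=0
  [17] #...# => #  t=3,i=4
  [16] #.... => #  t=0,i=2
  [15] .#### => #  t=0,i=7
  [14] .###. => #  t=1,i=13
  [13] .##.# => #  t=4,i=4
  [12] .##.. => #  t=0,i=0
  [11] .#.## => .  t=2,i=0
  [10] .#.#. => .  t=2,i=12
  [9] .#..# => #  t=5,i=2
  [8] .#... => #  t=3,i=3
  [7] ..### => #  t=0,i=6
  [6] ..##. => .  t=4,i=3
  [5] ..#.# => .  t=6,i=0
  [4] ..#.. => .  t=3,i=2
  [3] ...## => .  t=0,i=5
  [2] ...#. => .  t=3,i=1
  [1] ....# => .  t=0,i=4
  [0] ..... => #  t=0,i=3
  bits 11001000010001111111001110000001 = 3360158593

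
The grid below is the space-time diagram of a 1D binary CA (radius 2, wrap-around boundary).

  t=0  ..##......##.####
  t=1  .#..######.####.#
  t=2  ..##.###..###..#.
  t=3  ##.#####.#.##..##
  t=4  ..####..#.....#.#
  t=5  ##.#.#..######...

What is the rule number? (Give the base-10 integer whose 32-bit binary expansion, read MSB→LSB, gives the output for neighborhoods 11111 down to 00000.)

2643190559

  nb #####: next=#  (t=1,i=6, bit31=1)
  nb ####.: next=.  (t=0,i=15, bit30=0)
  nb ###.#: next=.  (t=1,i=9, bit29=0)
  nb ###..: next=#  (t=0,i=16, bit28=1)
  nb ##.##: next=#  (t=0,i=12, bit27=1)
  nb ##.#.: next=#  (t=1,i=15, bit26=1)
  nb ##..#: next=.  (t=0,i=0, bit25=0)
  nb ##...: next=#  (t=0,i=4, bit24=1)
  nb #.###: next=#  (t=0,i=13, bit23=1)
  nb #.##.: next=.  (t=3,i=11, bit22=0)
  nb #.#.#: next=.  (t=1,i=16, bit21=0)
  nb #.#..: next=.  (t=1,i=1, bit20=0)
  nb #..##: next=#  (t=0,i=1, bit19=1)
  nb #..#.: next=.  (t=2,i=14, bit18=0)
  nb #...#: next=#  (t=2,i=0, bit17=1)
  nb #....: next=#  (t=0,i=5, bit16=1)
  nb .####: next=#  (t=0,i=14, bit15=1)
  nb .###.: next=#  (t=2,i=6, bit14=1)
  nb .##.#: next=#  (t=0,i=11, bit13=1)
  nb .##..: next=.  (t=0,i=3, bit12=0)
  nb .#.##: next=.  (t=3,i=10, bit11=0)
  nb .#.#.: next=.  (t=1,i=0, bit10=0)
  nb .#..#: next=#  (t=1,i=2, bit9=1)
  nb .#...: next=#  (t=2,i=16, bit8=1)
  nb ..###: next=.  (t=1,i=4, bit7=0)
  nb ..##.: next=.  (t=0,i=2, bit6=0)
  nb ..#.#: next=.  (t=4,i=14, bit5=0)
  nb ..#..: next=#  (t=2,i=15, bit4=1)
  nb ...##: next=#  (t=0,i=9, bit3=1)
  nb ...#.: next=#  (t=4,i=13, bit2=1)
  nb ....#: next=#  (t=0,i=8, bit1=1)
  nb .....: next=#  (t=0,i=6, bit0=1)
  bits 10011101100010111110001100011111 = 2643190559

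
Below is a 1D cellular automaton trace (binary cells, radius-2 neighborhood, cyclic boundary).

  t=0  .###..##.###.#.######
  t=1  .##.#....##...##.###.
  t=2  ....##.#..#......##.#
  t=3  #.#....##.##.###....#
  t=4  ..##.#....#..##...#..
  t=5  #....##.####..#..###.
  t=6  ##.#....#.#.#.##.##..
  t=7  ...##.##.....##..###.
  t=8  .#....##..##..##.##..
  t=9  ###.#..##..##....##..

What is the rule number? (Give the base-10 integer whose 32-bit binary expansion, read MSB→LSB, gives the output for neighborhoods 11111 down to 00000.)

  nb #####: next=#  (t=0,i=17, bit31=1)
  nb ####.: next=#  (t=0,i=19, bit30=1)
  nb ###.#: next=.  (t=0,i=11, bit29=0)
  nb ###..: next=.  (t=0,i=3, bit28=0)
  nb ##.##: next=.  (t=0,i=0, bit27=0)
  nb ##.#.: next=.  (t=0,i=12, bit26=0)
  nb ##..#: next=#  (t=0,i=4, bit25=1)
  nb ##...: next=.  (t=1,i=11, bit24=0)
  nb #.###: next=#  (t=0,i=1, bit23=1)
  nb #.##.: next=#  (t=3,i=10, bit22=1)
  nb #.#.#: next=.  (t=0,i=13, bit21=0)
  nb #.#..: next=#  (t=1,i=4, bit20=1)
  nb #..##: next=.  (t=0,i=5, bit19=0)
  nb #..#.: next=.  (t=2,i=9, bit18=0)
  nb #...#: next=.  (t=1,i=12, bit17=0)
  nb #....: next=.  (t=1,i=6, bit16=0)
  nb .####: next=.  (t=0,i=16, bit15=0)
  nb .###.: next=#  (t=0,i=2, bit14=1)
  nb .##.#: next=.  (t=0,i=7, bit13=0)
  nb .##..: next=#  (t=1,i=10, bit12=1)
  nb .#.##: next=#  (t=0,i=14, bit11=1)
  nb .#.#.: next=.  (t=6,i=9, bit10=0)
  nb .#..#: next=#  (t=2,i=8, bit9=1)
  nb .#...: next=#  (t=1,i=5, bit8=1)
  nb ..###: next=#  (t=5,i=17, bit7=1)
  nb ..##.: next=.  (t=0,i=6, bit6=0)
  nb ..#.#: next=.  (t=6,i=8, bit5=0)
  nb ..#..: next=#  (t=2,i=10, bit4=1)
  nb ...##: next=.  (t=1,i=8, bit3=0)
  nb ...#.: next=#  (t=4,i=9, bit2=1)
  nb ....#: next=#  (t=1,i=7, bit1=1)
  nb .....: next=#  (t=2,i=13, bit0=1)
  bits 11000010110100000101101110010111 = 3268434839

3268434839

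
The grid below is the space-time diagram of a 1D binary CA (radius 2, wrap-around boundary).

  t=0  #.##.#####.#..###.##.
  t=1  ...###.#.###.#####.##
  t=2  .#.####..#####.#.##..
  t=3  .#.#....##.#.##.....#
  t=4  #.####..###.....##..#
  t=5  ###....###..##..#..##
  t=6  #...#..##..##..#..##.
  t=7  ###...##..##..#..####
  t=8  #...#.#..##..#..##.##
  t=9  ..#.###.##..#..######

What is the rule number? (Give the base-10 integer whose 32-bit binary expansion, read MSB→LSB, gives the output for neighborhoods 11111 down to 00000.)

  [31] ##### => #  t=0,i=7
  [30] ####. => .  t=0,i=8
  [29] ###.# => #  t=0,i=9
  [28] ###.. => .  t=2,i=6
  [27] ##.## => #  t=0,i=4
  [26] ##.#. => #  t=0,i=10
  [25] ##..# => .  t=2,i=7
  [24] ##... => .  t=1,i=0
  [23] #.### => #  t=0,i=5
  [22] #.##. => .  t=0,i=2
  [21] #.#.# => .  t=0,i=0
  [20] #.#.. => #  t=0,i=11
  [19] #..## => #  t=0,i=13
  [18] #..#. => #  t=5,i=15
  [17] #...# => #  t=1,i=1
  [16] #.... => #  t=3,i=5
  [15] .#### => .  t=0,i=6
  [14] .###. => #  t=0,i=15
  [13] .##.# => #  t=0,i=3
  [12] .##.. => .  t=1,i=20
  [11] .#.## => .  t=0,i=1
  [10] .#.#. => #  t=3,i=0
  [9] .#..# => .  t=0,i=12
  [8] .#... => #  t=3,i=4
  [7] ..### => #  t=0,i=14
  [6] ..##. => #  t=3,i=8
  [5] ..#.# => #  t=2,i=1
  [4] ..#.. => .  t=5,i=16
  [3] ...## => .  t=1,i=2
  [2] ...#. => .  t=2,i=0
  [1] ....# => .  t=3,i=6
  [0] ..... => #  t=3,i=17
  bits 10101100100111110110010111100001 = 2896127457

2896127457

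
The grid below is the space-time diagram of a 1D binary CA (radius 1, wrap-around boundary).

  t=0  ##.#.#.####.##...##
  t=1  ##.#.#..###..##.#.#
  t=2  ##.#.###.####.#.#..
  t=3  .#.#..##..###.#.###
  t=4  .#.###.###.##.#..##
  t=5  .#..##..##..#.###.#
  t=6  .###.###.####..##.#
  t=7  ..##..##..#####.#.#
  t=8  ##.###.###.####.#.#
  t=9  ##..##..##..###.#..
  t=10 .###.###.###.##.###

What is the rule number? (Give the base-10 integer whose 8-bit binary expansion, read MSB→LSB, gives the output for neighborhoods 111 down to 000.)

214

  [7] ### => #  t=0,i=0
  [6] ##. => #  t=0,i=1
  [5] #.# => .  t=0,i=2
  [4] #.. => #  t=0,i=14
  [3] .## => .  t=0,i=7
  [2] .#. => #  t=0,i=3
  [1] ..# => #  t=0,i=16
  [0] ... => .  t=0,i=15
  bits 11010110 = 214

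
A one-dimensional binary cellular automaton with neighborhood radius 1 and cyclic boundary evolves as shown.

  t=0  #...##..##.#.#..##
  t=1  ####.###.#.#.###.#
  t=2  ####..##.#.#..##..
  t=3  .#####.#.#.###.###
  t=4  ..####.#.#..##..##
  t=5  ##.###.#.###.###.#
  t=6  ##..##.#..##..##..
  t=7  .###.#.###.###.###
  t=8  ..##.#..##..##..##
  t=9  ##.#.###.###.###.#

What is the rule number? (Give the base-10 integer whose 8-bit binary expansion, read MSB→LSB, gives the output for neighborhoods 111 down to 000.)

  nb ###: next=#  (t=0,i=17, bit7=1)
  nb ##.: next=#  (t=0,i=0, bit6=1)
  nb #.#: next=.  (t=0,i=10, bit5=0)
  nb #..: next=#  (t=0,i=1, bit4=1)
  nb .##: next=.  (t=0,i=4, bit3=0)
  nb .#.: next=#  (t=0,i=11, bit2=1)
  nb ..#: next=#  (t=0,i=3, bit1=1)
  nb ...: next=#  (t=0,i=2, bit0=1)
  bits 11010111 = 215

215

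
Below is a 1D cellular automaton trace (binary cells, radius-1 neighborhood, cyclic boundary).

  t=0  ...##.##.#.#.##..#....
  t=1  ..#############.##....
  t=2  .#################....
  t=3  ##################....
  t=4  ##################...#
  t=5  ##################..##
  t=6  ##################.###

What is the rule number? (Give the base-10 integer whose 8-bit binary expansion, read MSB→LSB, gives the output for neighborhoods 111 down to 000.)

238

  nb ###: next=#  (t=1,i=3, bit7=1)
  nb ##.: next=#  (t=0,i=4, bit6=1)
  nb #.#: next=#  (t=0,i=5, bit5=1)
  nb #..: next=.  (t=0,i=15, bit4=0)
  nb .##: next=#  (t=0,i=3, bit3=1)
  nb .#.: next=#  (t=0,i=9, bit2=1)
  nb ..#: next=#  (t=0,i=2, bit1=1)
  nb ...: next=.  (t=0,i=0, bit0=0)
  bits 11101110 = 238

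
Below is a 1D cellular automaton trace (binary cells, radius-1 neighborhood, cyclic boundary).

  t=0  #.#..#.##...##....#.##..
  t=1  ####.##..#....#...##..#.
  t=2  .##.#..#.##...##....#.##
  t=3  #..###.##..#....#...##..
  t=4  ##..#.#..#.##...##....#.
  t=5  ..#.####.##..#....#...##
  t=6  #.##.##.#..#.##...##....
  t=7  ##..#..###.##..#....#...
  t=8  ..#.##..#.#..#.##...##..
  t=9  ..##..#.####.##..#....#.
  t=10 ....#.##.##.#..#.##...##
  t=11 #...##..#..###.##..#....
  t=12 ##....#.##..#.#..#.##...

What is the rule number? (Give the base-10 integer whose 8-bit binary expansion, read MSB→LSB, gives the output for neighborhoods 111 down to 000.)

180

  [7] ### => #  t=1,i=1
  [6] ##. => .  t=0,i=8
  [5] #.# => #  t=0,i=1
  [4] #.. => #  t=0,i=3
  [3] .## => .  t=0,i=7
  [2] .#. => #  t=0,i=0
  [1] ..# => .  t=0,i=4
  [0] ... => .  t=0,i=10
  bits 10110100 = 180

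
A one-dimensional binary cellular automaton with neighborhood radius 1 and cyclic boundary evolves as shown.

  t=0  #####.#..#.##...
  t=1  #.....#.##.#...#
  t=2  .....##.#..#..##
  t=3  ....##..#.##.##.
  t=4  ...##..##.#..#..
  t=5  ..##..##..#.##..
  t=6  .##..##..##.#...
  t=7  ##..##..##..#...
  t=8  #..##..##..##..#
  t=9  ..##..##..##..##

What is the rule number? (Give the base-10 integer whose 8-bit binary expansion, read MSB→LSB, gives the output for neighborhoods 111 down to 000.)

14

  ### -> .   bit 7 = 0  t=0,i=1
  ##. -> .   bit 6 = 0  t=0,i=4
  #.# -> .   bit 5 = 0  t=0,i=5
  #.. -> .   bit 4 = 0  t=0,i=7
  .## -> #   bit 3 = 1  t=0,i=0
  .#. -> #   bit 2 = 1  t=0,i=6
  ..# -> #   bit 1 = 1  t=0,i=8
  ... -> .   bit 0 = 0  t=0,i=14
  bits 00001110 = 14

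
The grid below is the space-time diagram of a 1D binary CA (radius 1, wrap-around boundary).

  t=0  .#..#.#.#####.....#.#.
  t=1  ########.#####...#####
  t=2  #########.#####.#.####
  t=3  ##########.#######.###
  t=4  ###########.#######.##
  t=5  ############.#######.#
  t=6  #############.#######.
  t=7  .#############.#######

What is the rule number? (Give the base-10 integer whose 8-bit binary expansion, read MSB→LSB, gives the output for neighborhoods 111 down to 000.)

246

  nb ###: next=#  (t=0,i=9, bit7=1)
  nb ##.: next=#  (t=0,i=12, bit6=1)
  nb #.#: next=#  (t=0,i=5, bit5=1)
  nb #..: next=#  (t=0,i=2, bit4=1)
  nb .##: next=.  (t=0,i=8, bit3=0)
  nb .#.: next=#  (t=0,i=1, bit2=1)
  nb ..#: next=#  (t=0,i=0, bit1=1)
  nb ...: next=.  (t=0,i=14, bit0=0)
  bits 11110110 = 246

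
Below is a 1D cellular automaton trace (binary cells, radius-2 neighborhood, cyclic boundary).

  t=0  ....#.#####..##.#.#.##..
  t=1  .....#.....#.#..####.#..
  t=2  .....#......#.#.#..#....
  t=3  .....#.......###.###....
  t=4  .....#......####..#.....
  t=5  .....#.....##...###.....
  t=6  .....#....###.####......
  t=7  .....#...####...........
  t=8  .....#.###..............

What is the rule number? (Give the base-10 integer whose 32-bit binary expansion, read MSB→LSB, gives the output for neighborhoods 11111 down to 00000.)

  #####|.  b31=0 t=0,i=8
  ####.|.  b30=0 t=0,i=9
  ###.#|#  b29=1 t=1,i=19
  ###..|.  b28=0 t=0,i=10
  ##.##|.  b27=0 t=3,i=16
  ##.#.|.  b26=0 t=0,i=15
  ##..#|#  b25=1 t=0,i=11
  ##...|.  b24=0 t=0,i=22
  #.###|.  b23=0 t=0,i=6
  #.##.|.  b22=0 t=0,i=20
  #.#.#|#  b21=1 t=0,i=16
  #.#..|.  b20=0 t=1,i=13
  #..##|.  b19=0 t=0,i=12
  #..#.|#  b18=1 t=2,i=18
  #...#|#  b17=1 t=5,i=14
  #....|.  b16=0 t=0,i=23
  .####|.  b15=0 t=0,i=7
  .###.|#  b14=1 t=3,i=14
  .##.#|.  b13=0 t=0,i=14
  .##..|#  b12=1 t=0,i=21
  .#.##|#  b11=1 t=0,i=5
  .#.#.|#  b10=1 t=0,i=17
  .#..#|#  b9=1 t=1,i=14
  .#...|.  b8=0 t=1,i=6
  ..###|#  b7=1 t=1,i=16
  ..##.|#  b6=1 t=0,i=13
  ..#.#|.  b5=0 t=0,i=4
  ..#..|#  b4=1 t=1,i=5
  ...##|#  b3=1 t=3,i=12
  ...#.|.  b2=0 t=0,i=3
  ....#|.  b1=0 t=0,i=2
  .....|.  b0=0 t=0,i=0
  bits 00100010001001100101111011011000 = 572939992

572939992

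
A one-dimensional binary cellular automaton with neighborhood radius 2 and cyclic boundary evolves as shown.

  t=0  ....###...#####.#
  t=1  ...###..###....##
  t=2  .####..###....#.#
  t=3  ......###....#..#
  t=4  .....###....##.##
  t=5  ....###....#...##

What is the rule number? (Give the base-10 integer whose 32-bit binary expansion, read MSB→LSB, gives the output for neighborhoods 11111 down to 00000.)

75387036

  ##### -> .   bit 31 = 0  t=0,i=12
  ####. -> .   bit 30 = 0  t=0,i=13
  ###.# -> .   bit 29 = 0  t=0,i=14
  ###.. -> .   bit 28 = 0  t=0,i=6
  ##.## -> .   bit 27 = 0  t=4,i=14
  ##.#. -> #   bit 26 = 1  t=0,i=15
  ##..# -> .   bit 25 = 0  t=1,i=6
  ##... -> .   bit 24 = 0  t=0,i=7
  #.### -> .   bit 23 = 0  t=2,i=1
  #.##. -> #   bit 22 = 1  t=4,i=15
  #.#.# -> #   bit 21 = 1  t=2,i=16
  #.#.. -> #   bit 20 = 1  t=0,i=16
  #..## -> #   bit 19 = 1  t=1,i=7
  #..#. -> #   bit 18 = 1  t=3,i=15
  #...# -> #   bit 17 = 1  t=0,i=8
  #.... -> .   bit 16 = 0  t=0,i=1
  .#### -> .   bit 15 = 0  t=0,i=11
  .###. -> #   bit 14 = 1  t=0,i=5
  .##.# -> .   bit 13 = 0  t=4,i=13
  .##.. -> #   bit 12 = 1  t=1,i=16
  .#.## -> .   bit 11 = 0  t=2,i=0
  .#.#. -> .   bit 10 = 0  t=2,i=15
  .#..# -> .   bit 9 = 0  t=3,i=14
  .#... -> .   bit 8 = 0  t=0,i=0
  ..### -> #   bit 7 = 1  t=0,i=4
  ..##. -> .   bit 6 = 0  t=1,i=15
  ..#.# -> .   bit 5 = 0  t=2,i=14
  ..#.. -> #   bit 4 = 1  t=3,i=13
  ...## -> #   bit 3 = 1  t=0,i=3
  ...#. -> #   bit 2 = 1  t=2,i=13
  ....# -> .   bit 1 = 0  t=0,i=2
  ..... -> .   bit 0 = 0  t=3,i=2
  bits 00000100011111100101000010011100 = 75387036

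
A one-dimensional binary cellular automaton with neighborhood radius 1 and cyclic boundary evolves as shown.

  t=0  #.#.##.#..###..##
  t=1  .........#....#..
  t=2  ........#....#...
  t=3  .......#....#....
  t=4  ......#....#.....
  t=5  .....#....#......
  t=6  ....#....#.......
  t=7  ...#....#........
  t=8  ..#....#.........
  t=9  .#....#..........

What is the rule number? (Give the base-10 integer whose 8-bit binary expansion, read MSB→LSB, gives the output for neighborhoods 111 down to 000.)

2

  [7] ### => .  t=0,i=11
  [6] ##. => .  t=0,i=0
  [5] #.# => .  t=0,i=1
  [4] #.. => .  t=0,i=8
  [3] .## => .  t=0,i=4
  [2] .#. => .  t=0,i=2
  [1] ..# => #  t=0,i=9
  [0] ... => .  t=1,i=0
  bits 00000010 = 2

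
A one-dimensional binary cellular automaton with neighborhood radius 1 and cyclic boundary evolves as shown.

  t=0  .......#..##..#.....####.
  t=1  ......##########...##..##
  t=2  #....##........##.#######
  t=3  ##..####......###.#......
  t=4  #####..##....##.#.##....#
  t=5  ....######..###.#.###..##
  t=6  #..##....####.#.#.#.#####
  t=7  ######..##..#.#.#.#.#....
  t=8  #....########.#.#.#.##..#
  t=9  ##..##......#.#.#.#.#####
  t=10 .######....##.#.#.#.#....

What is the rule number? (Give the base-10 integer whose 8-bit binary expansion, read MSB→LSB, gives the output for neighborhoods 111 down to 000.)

94

  ### -> .   bit 7 = 0  t=0,i=21
  ##. -> #   bit 6 = 1  t=0,i=11
  #.# -> .   bit 5 = 0  t=2,i=17
  #.. -> #   bit 4 = 1  t=0,i=8
  .## -> #   bit 3 = 1  t=0,i=10
  .#. -> #   bit 2 = 1  t=0,i=7
  ..# -> #   bit 1 = 1  t=0,i=6
  ... -> .   bit 0 = 0  t=0,i=0
  bits 01011110 = 94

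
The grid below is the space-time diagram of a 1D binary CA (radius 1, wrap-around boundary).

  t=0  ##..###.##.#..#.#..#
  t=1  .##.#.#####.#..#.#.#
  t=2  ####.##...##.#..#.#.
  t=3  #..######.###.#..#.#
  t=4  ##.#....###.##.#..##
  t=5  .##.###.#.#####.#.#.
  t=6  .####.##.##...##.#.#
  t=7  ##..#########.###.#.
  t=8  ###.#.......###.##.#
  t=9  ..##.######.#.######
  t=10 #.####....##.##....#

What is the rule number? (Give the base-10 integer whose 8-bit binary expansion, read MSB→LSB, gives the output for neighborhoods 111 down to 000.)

  nb ###: next=.  (t=0,i=0, bit7=0)
  nb ##.: next=#  (t=0,i=1, bit6=1)
  nb #.#: next=#  (t=0,i=7, bit5=1)
  nb #..: next=#  (t=0,i=2, bit4=1)
  nb .##: next=#  (t=0,i=4, bit3=1)
  nb .#.: next=.  (t=0,i=11, bit2=0)
  nb ..#: next=.  (t=0,i=3, bit1=0)
  nb ...: next=#  (t=2,i=8, bit0=1)
  bits 01111001 = 121

121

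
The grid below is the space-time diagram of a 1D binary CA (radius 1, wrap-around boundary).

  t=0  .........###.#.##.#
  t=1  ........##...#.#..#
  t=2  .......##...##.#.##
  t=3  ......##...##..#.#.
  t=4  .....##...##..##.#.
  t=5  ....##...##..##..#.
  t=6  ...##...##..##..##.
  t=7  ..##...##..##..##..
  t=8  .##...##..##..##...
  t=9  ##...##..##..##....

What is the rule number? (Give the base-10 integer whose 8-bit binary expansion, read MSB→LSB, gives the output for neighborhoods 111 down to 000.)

  [7] ### => .  t=0,i=10
  [6] ##. => .  t=0,i=11
  [5] #.# => .  t=0,i=12
  [4] #.. => .  t=0,i=0
  [3] .## => #  t=0,i=9
  [2] .#. => #  t=0,i=13
  [1] ..# => #  t=0,i=8
  [0] ... => .  t=0,i=1
  bits 00001110 = 14

14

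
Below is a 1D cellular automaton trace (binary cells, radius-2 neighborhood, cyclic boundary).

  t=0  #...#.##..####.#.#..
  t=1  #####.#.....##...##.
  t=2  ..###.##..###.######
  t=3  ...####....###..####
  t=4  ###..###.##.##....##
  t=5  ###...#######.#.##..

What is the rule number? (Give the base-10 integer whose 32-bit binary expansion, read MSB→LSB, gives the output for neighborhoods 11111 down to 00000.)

  [31] ##### => #  t=1,i=2
  [30] ####. => #  t=0,i=12
  [29] ###.# => #  t=0,i=13
  [28] ###.. => #  t=2,i=19
  [27] ##.## => #  t=1,i=19
  [26] ##.#. => .  t=0,i=14
  [25] ##..# => .  t=0,i=8
  [24] ##... => #  t=1,i=14
  [23] #.### => .  t=1,i=0
  [22] #.##. => #  t=0,i=6
  [21] #.#.# => .  t=0,i=15
  [20] #.#.. => #  t=0,i=17
  [19] #..## => .  t=0,i=9
  [18] #..#. => .  t=0,i=19
  [17] #...# => #  t=0,i=2
  [16] #.... => .  t=1,i=8
  [15] .#### => .  t=0,i=11
  [14] .###. => #  t=2,i=3
  [13] .##.# => #  t=1,i=18
  [12] .##.. => .  t=0,i=7
  [11] .#.## => .  t=0,i=5
  [10] .#.#. => .  t=0,i=16
  [9] .#..# => #  t=0,i=18
  [8] .#... => #  t=0,i=1
  [7] ..### => .  t=0,i=10
  [6] ..##. => #  t=1,i=12
  [5] ..#.# => #  t=0,i=4
  [4] ..#.. => #  t=0,i=0
  [3] ...## => #  t=1,i=11
  [2] ...#. => #  t=0,i=3
  [1] ....# => #  t=1,i=10
  [0] ..... => .  t=1,i=9
  bits 11111001010100100110001101111110 = 4182926206

4182926206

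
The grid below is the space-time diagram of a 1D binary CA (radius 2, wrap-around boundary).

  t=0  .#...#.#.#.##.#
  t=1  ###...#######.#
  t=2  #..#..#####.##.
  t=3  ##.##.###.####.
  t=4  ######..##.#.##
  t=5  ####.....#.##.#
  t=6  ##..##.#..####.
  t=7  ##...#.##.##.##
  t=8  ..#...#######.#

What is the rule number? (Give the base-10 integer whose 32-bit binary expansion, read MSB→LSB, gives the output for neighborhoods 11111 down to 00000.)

  #####|#  b31=1 t=1,i=8
  ####.|.  b30=0 t=1,i=1
  ###.#|#  b29=1 t=1,i=12
  ###..|.  b28=0 t=1,i=2
  ##.##|#  b27=1 t=1,i=13
  ##.#.|.  b26=0 t=0,i=13
  ##..#|.  b25=0 t=4,i=6
  ##...|#  b24=1 t=1,i=3
  #.###|.  b23=0 t=1,i=14
  #.##.|#  b22=1 t=0,i=11
  #.#.#|#  b21=1 t=0,i=7
  #.#..|#  b20=1 t=0,i=1
  #..##|.  b19=0 t=2,i=5
  #..#.|.  b18=0 t=2,i=2
  #...#|.  b17=0 t=0,i=3
  #....|#  b16=1 t=5,i=5
  .####|#  b15=1 t=1,i=0
  .###.|.  b14=0 t=3,i=7
  .##.#|#  b13=1 t=0,i=12
  .##..|#  b12=1 t=6,i=1
  .#.##|#  b11=1 t=0,i=10
  .#.#.|#  b10=1 t=0,i=0
  .#..#|#  b9=1 t=2,i=1
  .#...|#  b8=1 t=0,i=2
  ..###|#  b7=1 t=1,i=6
  ..##.|.  b6=0 t=4,i=8
  ..#.#|.  b5=0 t=0,i=5
  ..#..|#  b4=1 t=2,i=3
  ...##|.  b3=0 t=1,i=5
  ...#.|.  b2=0 t=0,i=4
  ....#|#  b1=1 t=5,i=7
  .....|.  b0=0 t=5,i=6
  bits 10101001011100011011111110010010 = 2842804114

2842804114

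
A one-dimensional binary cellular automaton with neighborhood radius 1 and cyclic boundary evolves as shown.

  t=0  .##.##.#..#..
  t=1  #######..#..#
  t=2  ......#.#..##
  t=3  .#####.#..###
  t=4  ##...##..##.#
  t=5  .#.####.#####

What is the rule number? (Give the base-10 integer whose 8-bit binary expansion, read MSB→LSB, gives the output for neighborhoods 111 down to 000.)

107

  ### -> .   bit 7 = 0  t=1,i=0
  ##. -> #   bit 6 = 1  t=0,i=2
  #.# -> #   bit 5 = 1  t=0,i=3
  #.. -> .   bit 4 = 0  t=0,i=8
  .## -> #   bit 3 = 1  t=0,i=1
  .#. -> .   bit 2 = 0  t=0,i=7
  ..# -> #   bit 1 = 1  t=0,i=0
  ... -> #   bit 0 = 1  t=0,i=12
  bits 01101011 = 107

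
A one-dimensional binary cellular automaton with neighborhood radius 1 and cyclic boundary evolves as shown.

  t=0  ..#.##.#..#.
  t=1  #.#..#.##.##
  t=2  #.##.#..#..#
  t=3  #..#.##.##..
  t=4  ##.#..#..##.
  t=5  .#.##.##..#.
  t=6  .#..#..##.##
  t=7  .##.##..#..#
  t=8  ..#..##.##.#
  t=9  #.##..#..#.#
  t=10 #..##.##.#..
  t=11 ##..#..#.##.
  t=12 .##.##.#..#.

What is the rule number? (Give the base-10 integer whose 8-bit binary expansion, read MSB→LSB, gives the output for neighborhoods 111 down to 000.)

  ### -> #   bit 7 = 1  t=1,i=11
  ##. -> #   bit 6 = 1  t=0,i=5
  #.# -> .   bit 5 = 0  t=0,i=3
  #.. -> #   bit 4 = 1  t=0,i=8
  .## -> .   bit 3 = 0  t=0,i=4
  .#. -> #   bit 2 = 1  t=0,i=2
  ..# -> .   bit 1 = 0  t=0,i=1
  ... -> #   bit 0 = 1  t=0,i=0
  bits 11010101 = 213

213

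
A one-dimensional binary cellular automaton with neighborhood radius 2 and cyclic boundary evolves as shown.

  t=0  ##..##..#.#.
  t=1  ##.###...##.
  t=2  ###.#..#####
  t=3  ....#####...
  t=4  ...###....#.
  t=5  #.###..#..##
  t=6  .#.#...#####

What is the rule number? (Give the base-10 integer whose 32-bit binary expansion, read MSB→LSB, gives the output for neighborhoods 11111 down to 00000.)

142342104

  [31] ##### => .  t=2,i=0
  [30] ####. => .  t=2,i=1
  [29] ###.# => .  t=2,i=2
  [28] ###.. => .  t=1,i=5
  [27] ##.## => #  t=1,i=2
  [26] ##.#. => .  t=2,i=3
  [25] ##..# => .  t=0,i=2
  [24] ##... => .  t=1,i=6
  [23] #.### => .  t=1,i=3
  [22] #.##. => #  t=0,i=0
  [21] #.#.# => #  t=0,i=10
  [20] #.#.. => #  t=2,i=4
  [19] #..## => #  t=0,i=3
  [18] #..#. => .  t=0,i=7
  [17] #...# => #  t=1,i=7
  [16] #.... => #  t=3,i=10
  [15] .#### => #  t=2,i=8
  [14] .###. => #  t=1,i=4
  [13] .##.# => #  t=1,i=1
  [12] .##.. => #  t=0,i=1
  [11] .#.## => .  t=0,i=11
  [10] .#.#. => #  t=0,i=9
  [9] .#..# => #  t=2,i=5
  [8] .#... => #  t=4,i=11
  [7] ..### => #  t=2,i=7
  [6] ..##. => #  t=0,i=4
  [5] ..#.# => .  t=0,i=8
  [4] ..#.. => #  t=4,i=10
  [3] ...## => #  t=1,i=8
  [2] ...#. => .  t=4,i=9
  [1] ....# => .  t=3,i=2
  [0] ..... => .  t=3,i=0
  bits 00001000011110111111011111011000 = 142342104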